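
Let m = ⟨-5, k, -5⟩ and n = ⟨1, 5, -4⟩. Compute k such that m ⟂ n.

-3

m · n = (-5)·1 + k·5 + (-5)·(-4) = 15 + 5k
Set equal to 0: 5k = -15, so k = -3.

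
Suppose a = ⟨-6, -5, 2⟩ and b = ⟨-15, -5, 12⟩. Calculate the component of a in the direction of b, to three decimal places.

a · b = (-6)·(-15) + (-5)·(-5) + 2·12 = 90 + 25 + 24 = 139
|b| = √(225 + 25 + 144) = √394 ≈ 19.8494
comp_b a = 139 / √394 ≈ 7.003

7.003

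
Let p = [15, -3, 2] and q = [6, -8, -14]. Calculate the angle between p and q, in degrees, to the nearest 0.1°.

p · q = 15·6 + (-3)·(-8) + 2·(-14) = 90 + 24 - 28 = 86
|p|² = 225 + 9 + 4 = 238,  |p| = √238 ≈ 15.427249
|q|² = 36 + 64 + 196 = 296,  |q| = √296 ≈ 17.204651
cos θ = 86 / (15.427249 · 17.204651) ≈ 0.32401
θ = arccos(0.32401) ≈ 71.1°

71.1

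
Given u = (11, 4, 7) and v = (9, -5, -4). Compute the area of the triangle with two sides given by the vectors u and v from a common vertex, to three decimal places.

i: 4·(-4) - 7·(-5) = -16 - (-35) = 19
j: 7·9 - 11·(-4) = 63 - (-44) = 107
k: 11·(-5) - 4·9 = -55 - 36 = -91
u × v = (19, 107, -91)
|u × v| = √(19² + 107² + (-91)²) = √20091 ≈ 141.7427
area = ½ · 141.7427 ≈ 70.871

70.871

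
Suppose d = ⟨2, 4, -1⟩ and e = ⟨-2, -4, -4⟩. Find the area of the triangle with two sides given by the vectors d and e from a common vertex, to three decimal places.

11.180

i: 4·(-4) - (-1)·(-4) = -16 - 4 = -20
j: (-1)·(-2) - 2·(-4) = 2 - (-8) = 10
k: 2·(-4) - 4·(-2) = -8 - (-8) = 0
d × e = (-20, 10, 0)
|d × e| = √((-20)² + 10² + 0²) = √500 ≈ 22.3607
area = ½ · 22.3607 ≈ 11.180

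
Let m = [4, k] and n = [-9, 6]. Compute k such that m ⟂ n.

m · n = 4·(-9) + k·6 = -36 + 6k
Set equal to 0: 6k = 36, so k = 6.

6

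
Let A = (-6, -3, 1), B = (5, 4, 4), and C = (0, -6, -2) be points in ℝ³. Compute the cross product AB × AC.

AB = (11, 7, 3)
AC = (6, -3, -3)
i: 7·(-3) - 3·(-3) = -21 - (-9) = -12
j: 3·6 - 11·(-3) = 18 - (-33) = 51
k: 11·(-3) - 7·6 = -33 - 42 = -75
AB × AC = (-12, 51, -75)

(-12, 51, -75)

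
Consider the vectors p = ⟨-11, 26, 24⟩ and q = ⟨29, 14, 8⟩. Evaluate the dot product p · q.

p · q = (-11)·29 + 26·14 + 24·8 = -319 + 364 + 192 = 237

237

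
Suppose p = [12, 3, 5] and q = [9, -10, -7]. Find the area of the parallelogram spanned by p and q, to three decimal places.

197.714

i: 3·(-7) - 5·(-10) = -21 - (-50) = 29
j: 5·9 - 12·(-7) = 45 - (-84) = 129
k: 12·(-10) - 3·9 = -120 - 27 = -147
p × q = (29, 129, -147)
|p × q| = √(29² + 129² + (-147)²) = √39091 ≈ 197.7144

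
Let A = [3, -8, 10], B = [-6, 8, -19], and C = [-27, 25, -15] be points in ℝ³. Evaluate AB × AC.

(557, 645, 183)

AB = (-9, 16, -29)
AC = (-30, 33, -25)
i: 16·(-25) - (-29)·33 = -400 - (-957) = 557
j: (-29)·(-30) - (-9)·(-25) = 870 - 225 = 645
k: (-9)·33 - 16·(-30) = -297 - (-480) = 183
AB × AC = (557, 645, 183)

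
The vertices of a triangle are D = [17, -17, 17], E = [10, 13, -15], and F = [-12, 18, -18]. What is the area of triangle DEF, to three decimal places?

464.224

DE = (-7, 30, -32),  DF = (-29, 35, -35)
i: 30·(-35) - (-32)·35 = -1050 - (-1120) = 70
j: (-32)·(-29) - (-7)·(-35) = 928 - 245 = 683
k: (-7)·35 - 30·(-29) = -245 - (-870) = 625
DE × DF = (70, 683, 625)
|DE × DF| = √862014 ≈ 928.4471
area = ½ · 928.4471 ≈ 464.224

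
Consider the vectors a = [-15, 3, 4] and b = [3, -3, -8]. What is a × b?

i: 3·(-8) - 4·(-3) = -24 - (-12) = -12
j: 4·3 - (-15)·(-8) = 12 - 120 = -108
k: (-15)·(-3) - 3·3 = 45 - 9 = 36
a × b = (-12, -108, 36)

(-12, -108, 36)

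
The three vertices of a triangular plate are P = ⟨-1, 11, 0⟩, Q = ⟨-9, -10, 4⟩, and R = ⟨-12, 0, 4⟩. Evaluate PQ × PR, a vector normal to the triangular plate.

(-40, -12, -143)

PQ = (-8, -21, 4)
PR = (-11, -11, 4)
i: (-21)·4 - 4·(-11) = -84 - (-44) = -40
j: 4·(-11) - (-8)·4 = -44 - (-32) = -12
k: (-8)·(-11) - (-21)·(-11) = 88 - 231 = -143
PQ × PR = (-40, -12, -143)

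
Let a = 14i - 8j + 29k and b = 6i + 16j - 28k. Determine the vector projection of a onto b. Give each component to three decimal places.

a · b = 14·6 + (-8)·16 + 29·(-28) = 84 - 128 - 812 = -856
|b|² = 36 + 256 + 784 = 1076
proj_b a = (-856/1076) · (6, 16, -28) ≈ (-4.773, -12.729, 22.275)

(-4.773, -12.729, 22.275)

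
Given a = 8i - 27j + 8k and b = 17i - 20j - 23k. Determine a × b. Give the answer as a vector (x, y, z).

(781, 320, 299)

i: (-27)·(-23) - 8·(-20) = 621 - (-160) = 781
j: 8·17 - 8·(-23) = 136 - (-184) = 320
k: 8·(-20) - (-27)·17 = -160 - (-459) = 299
a × b = (781, 320, 299)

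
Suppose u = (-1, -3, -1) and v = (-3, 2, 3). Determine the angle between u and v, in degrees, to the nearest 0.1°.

112.7

u · v = (-1)·(-3) + (-3)·2 + (-1)·3 = 3 - 6 - 3 = -6
|u|² = 1 + 9 + 1 = 11,  |u| = √11 ≈ 3.316625
|v|² = 9 + 4 + 9 = 22,  |v| = √22 ≈ 4.690416
cos θ = -6 / (3.316625 · 4.690416) ≈ -0.38569
θ = arccos(-0.38569) ≈ 112.7°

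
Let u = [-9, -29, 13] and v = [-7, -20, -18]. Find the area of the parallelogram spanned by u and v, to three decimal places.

i: (-29)·(-18) - 13·(-20) = 522 - (-260) = 782
j: 13·(-7) - (-9)·(-18) = -91 - 162 = -253
k: (-9)·(-20) - (-29)·(-7) = 180 - 203 = -23
u × v = (782, -253, -23)
|u × v| = √(782² + (-253)² + (-23)²) = √676062 ≈ 822.2299

822.230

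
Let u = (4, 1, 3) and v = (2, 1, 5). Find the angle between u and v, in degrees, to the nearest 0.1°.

u · v = 4·2 + 1·1 + 3·5 = 8 + 1 + 15 = 24
|u|² = 16 + 1 + 9 = 26,  |u| = √26 ≈ 5.099020
|v|² = 4 + 1 + 25 = 30,  |v| = √30 ≈ 5.477226
cos θ = 24 / (5.099020 · 5.477226) ≈ 0.85934
θ = arccos(0.85934) ≈ 30.8°

30.8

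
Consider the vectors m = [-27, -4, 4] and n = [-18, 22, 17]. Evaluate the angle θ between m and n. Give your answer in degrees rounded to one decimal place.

59.3

m · n = (-27)·(-18) + (-4)·22 + 4·17 = 486 - 88 + 68 = 466
|m|² = 729 + 16 + 16 = 761,  |m| = √761 ≈ 27.586228
|n|² = 324 + 484 + 289 = 1097,  |n| = √1097 ≈ 33.120990
cos θ = 466 / (27.586228 · 33.120990) ≈ 0.51002
θ = arccos(0.51002) ≈ 59.3°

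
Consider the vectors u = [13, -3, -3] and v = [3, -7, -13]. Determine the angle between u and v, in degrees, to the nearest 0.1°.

u · v = 13·3 + (-3)·(-7) + (-3)·(-13) = 39 + 21 + 39 = 99
|u|² = 169 + 9 + 9 = 187,  |u| = √187 ≈ 13.674794
|v|² = 9 + 49 + 169 = 227,  |v| = √227 ≈ 15.066519
cos θ = 99 / (13.674794 · 15.066519) ≈ 0.48051
θ = arccos(0.48051) ≈ 61.3°

61.3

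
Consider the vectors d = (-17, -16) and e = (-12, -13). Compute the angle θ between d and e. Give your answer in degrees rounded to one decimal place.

4.0

d · e = (-17)·(-12) + (-16)·(-13) = 204 + 208 = 412
|d|² = 289 + 256 = 545,  |d| = √545 ≈ 23.345235
|e|² = 144 + 169 = 313,  |e| = √313 ≈ 17.691806
cos θ = 412 / (23.345235 · 17.691806) ≈ 0.99753
θ = arccos(0.99753) ≈ 4.0°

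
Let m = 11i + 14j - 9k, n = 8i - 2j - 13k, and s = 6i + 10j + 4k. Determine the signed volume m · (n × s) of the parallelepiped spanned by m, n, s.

-1026

n × s:
i: (-2)·4 - (-13)·10 = -8 - (-130) = 122
j: (-13)·6 - 8·4 = -78 - 32 = -110
k: 8·10 - (-2)·6 = 80 - (-12) = 92
n × s = (122, -110, 92)
m · (n × s) = 11·122 + 14·(-110) + (-9)·92 = 1342 - 1540 - 828 = -1026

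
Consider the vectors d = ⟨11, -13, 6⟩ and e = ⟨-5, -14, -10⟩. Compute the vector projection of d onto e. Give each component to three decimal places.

d · e = 11·(-5) + (-13)·(-14) + 6·(-10) = -55 + 182 - 60 = 67
|e|² = 25 + 196 + 100 = 321
proj_e d = (67/321) · (-5, -14, -10) ≈ (-1.044, -2.922, -2.087)

(-1.044, -2.922, -2.087)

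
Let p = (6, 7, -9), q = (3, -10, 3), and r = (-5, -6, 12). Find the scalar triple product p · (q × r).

-357

q × r:
i: (-10)·12 - 3·(-6) = -120 - (-18) = -102
j: 3·(-5) - 3·12 = -15 - 36 = -51
k: 3·(-6) - (-10)·(-5) = -18 - 50 = -68
q × r = (-102, -51, -68)
p · (q × r) = 6·(-102) + 7·(-51) + (-9)·(-68) = -612 - 357 + 612 = -357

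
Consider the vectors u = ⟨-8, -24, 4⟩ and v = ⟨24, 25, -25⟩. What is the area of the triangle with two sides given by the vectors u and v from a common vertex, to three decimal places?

317.093

i: (-24)·(-25) - 4·25 = 600 - 100 = 500
j: 4·24 - (-8)·(-25) = 96 - 200 = -104
k: (-8)·25 - (-24)·24 = -200 - (-576) = 376
u × v = (500, -104, 376)
|u × v| = √(500² + (-104)² + 376²) = √402192 ≈ 634.1861
area = ½ · 634.1861 ≈ 317.093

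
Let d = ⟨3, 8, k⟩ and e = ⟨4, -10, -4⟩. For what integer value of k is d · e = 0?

-17

d · e = 3·4 + 8·(-10) + k·(-4) = -68 - 4k
Set equal to 0: -4k = 68, so k = -17.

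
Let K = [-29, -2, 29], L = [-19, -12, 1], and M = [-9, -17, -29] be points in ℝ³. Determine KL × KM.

KL = (10, -10, -28)
KM = (20, -15, -58)
i: (-10)·(-58) - (-28)·(-15) = 580 - 420 = 160
j: (-28)·20 - 10·(-58) = -560 - (-580) = 20
k: 10·(-15) - (-10)·20 = -150 - (-200) = 50
KL × KM = (160, 20, 50)

(160, 20, 50)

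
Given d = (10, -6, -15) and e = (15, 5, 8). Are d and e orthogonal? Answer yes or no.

yes

d · e = 10·15 + (-6)·5 + (-15)·8 = 150 - 30 - 120 = 0
Zero, so the vectors are orthogonal.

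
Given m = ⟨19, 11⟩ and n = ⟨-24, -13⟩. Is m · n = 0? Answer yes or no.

no

m · n = 19·(-24) + 11·(-13) = -456 - 143 = -599
Nonzero, so the vectors are not orthogonal.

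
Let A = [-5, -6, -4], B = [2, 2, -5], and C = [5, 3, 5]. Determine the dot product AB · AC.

AB = B − A = (7, 8, -1)
AC = C − A = (10, 9, 9)
AB · AC = 7·10 + 8·9 + (-1)·9 = 70 + 72 - 9 = 133

133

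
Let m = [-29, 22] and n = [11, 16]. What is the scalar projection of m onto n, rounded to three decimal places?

m · n = (-29)·11 + 22·16 = -319 + 352 = 33
|n| = √(121 + 256) = √377 ≈ 19.4165
comp_n m = 33 / √377 ≈ 1.700

1.700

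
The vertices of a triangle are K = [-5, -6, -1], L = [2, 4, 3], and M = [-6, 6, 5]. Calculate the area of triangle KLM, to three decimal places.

KL = (7, 10, 4),  KM = (-1, 12, 6)
i: 10·6 - 4·12 = 60 - 48 = 12
j: 4·(-1) - 7·6 = -4 - 42 = -46
k: 7·12 - 10·(-1) = 84 - (-10) = 94
KL × KM = (12, -46, 94)
|KL × KM| = √11096 ≈ 105.3376
area = ½ · 105.3376 ≈ 52.669

52.669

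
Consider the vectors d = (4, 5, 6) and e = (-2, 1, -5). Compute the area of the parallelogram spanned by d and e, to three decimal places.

i: 5·(-5) - 6·1 = -25 - 6 = -31
j: 6·(-2) - 4·(-5) = -12 - (-20) = 8
k: 4·1 - 5·(-2) = 4 - (-10) = 14
d × e = (-31, 8, 14)
|d × e| = √((-31)² + 8² + 14²) = √1221 ≈ 34.9428

34.943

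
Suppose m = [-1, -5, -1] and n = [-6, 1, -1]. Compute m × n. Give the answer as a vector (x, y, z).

i: (-5)·(-1) - (-1)·1 = 5 - (-1) = 6
j: (-1)·(-6) - (-1)·(-1) = 6 - 1 = 5
k: (-1)·1 - (-5)·(-6) = -1 - 30 = -31
m × n = (6, 5, -31)

(6, 5, -31)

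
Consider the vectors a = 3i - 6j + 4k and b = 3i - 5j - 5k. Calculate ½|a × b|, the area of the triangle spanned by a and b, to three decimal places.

28.452

i: (-6)·(-5) - 4·(-5) = 30 - (-20) = 50
j: 4·3 - 3·(-5) = 12 - (-15) = 27
k: 3·(-5) - (-6)·3 = -15 - (-18) = 3
a × b = (50, 27, 3)
|a × b| = √(50² + 27² + 3²) = √3238 ≈ 56.9034
area = ½ · 56.9034 ≈ 28.452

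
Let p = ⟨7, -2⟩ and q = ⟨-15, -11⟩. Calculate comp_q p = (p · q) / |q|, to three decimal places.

p · q = 7·(-15) + (-2)·(-11) = -105 + 22 = -83
|q| = √(225 + 121) = √346 ≈ 18.6011
comp_q p = -83 / √346 ≈ -4.462

-4.462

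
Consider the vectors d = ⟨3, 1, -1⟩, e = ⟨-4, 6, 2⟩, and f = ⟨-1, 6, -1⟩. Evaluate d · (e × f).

-42

e × f:
i: 6·(-1) - 2·6 = -6 - 12 = -18
j: 2·(-1) - (-4)·(-1) = -2 - 4 = -6
k: (-4)·6 - 6·(-1) = -24 - (-6) = -18
e × f = (-18, -6, -18)
d · (e × f) = 3·(-18) + 1·(-6) + (-1)·(-18) = -54 - 6 + 18 = -42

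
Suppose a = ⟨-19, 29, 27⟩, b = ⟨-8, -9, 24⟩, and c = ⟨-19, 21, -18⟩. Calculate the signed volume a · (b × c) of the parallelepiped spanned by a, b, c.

-20055

b × c:
i: (-9)·(-18) - 24·21 = 162 - 504 = -342
j: 24·(-19) - (-8)·(-18) = -456 - 144 = -600
k: (-8)·21 - (-9)·(-19) = -168 - 171 = -339
b × c = (-342, -600, -339)
a · (b × c) = (-19)·(-342) + 29·(-600) + 27·(-339) = 6498 - 17400 - 9153 = -20055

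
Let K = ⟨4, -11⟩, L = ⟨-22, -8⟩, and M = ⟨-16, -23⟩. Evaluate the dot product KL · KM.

484

KL = L − K = (-26, 3)
KM = M − K = (-20, -12)
KL · KM = (-26)·(-20) + 3·(-12) = 520 - 36 = 484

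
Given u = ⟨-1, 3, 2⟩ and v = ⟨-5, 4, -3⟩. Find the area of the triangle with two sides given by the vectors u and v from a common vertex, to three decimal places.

12.031

i: 3·(-3) - 2·4 = -9 - 8 = -17
j: 2·(-5) - (-1)·(-3) = -10 - 3 = -13
k: (-1)·4 - 3·(-5) = -4 - (-15) = 11
u × v = (-17, -13, 11)
|u × v| = √((-17)² + (-13)² + 11²) = √579 ≈ 24.0624
area = ½ · 24.0624 ≈ 12.031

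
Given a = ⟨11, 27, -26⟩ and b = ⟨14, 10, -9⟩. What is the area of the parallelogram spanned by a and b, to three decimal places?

377.277

i: 27·(-9) - (-26)·10 = -243 - (-260) = 17
j: (-26)·14 - 11·(-9) = -364 - (-99) = -265
k: 11·10 - 27·14 = 110 - 378 = -268
a × b = (17, -265, -268)
|a × b| = √(17² + (-265)² + (-268)²) = √142338 ≈ 377.2771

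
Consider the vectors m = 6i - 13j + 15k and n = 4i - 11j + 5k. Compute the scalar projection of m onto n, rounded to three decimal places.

19.013

m · n = 6·4 + (-13)·(-11) + 15·5 = 24 + 143 + 75 = 242
|n| = √(16 + 121 + 25) = √162 ≈ 12.7279
comp_n m = 242 / √162 ≈ 19.013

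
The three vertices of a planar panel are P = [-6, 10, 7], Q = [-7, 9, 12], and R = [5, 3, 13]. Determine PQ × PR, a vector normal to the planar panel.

(29, 61, 18)

PQ = (-1, -1, 5)
PR = (11, -7, 6)
i: (-1)·6 - 5·(-7) = -6 - (-35) = 29
j: 5·11 - (-1)·6 = 55 - (-6) = 61
k: (-1)·(-7) - (-1)·11 = 7 - (-11) = 18
PQ × PR = (29, 61, 18)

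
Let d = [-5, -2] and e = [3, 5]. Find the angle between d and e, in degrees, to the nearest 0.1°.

142.8

d · e = (-5)·3 + (-2)·5 = -15 - 10 = -25
|d|² = 25 + 4 = 29,  |d| = √29 ≈ 5.385165
|e|² = 9 + 25 = 34,  |e| = √34 ≈ 5.830952
cos θ = -25 / (5.385165 · 5.830952) ≈ -0.79616
θ = arccos(-0.79616) ≈ 142.8°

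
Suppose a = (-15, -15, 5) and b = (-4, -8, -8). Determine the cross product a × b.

i: (-15)·(-8) - 5·(-8) = 120 - (-40) = 160
j: 5·(-4) - (-15)·(-8) = -20 - 120 = -140
k: (-15)·(-8) - (-15)·(-4) = 120 - 60 = 60
a × b = (160, -140, 60)

(160, -140, 60)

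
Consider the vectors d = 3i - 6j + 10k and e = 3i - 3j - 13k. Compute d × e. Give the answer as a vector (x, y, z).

(108, 69, 9)

i: (-6)·(-13) - 10·(-3) = 78 - (-30) = 108
j: 10·3 - 3·(-13) = 30 - (-39) = 69
k: 3·(-3) - (-6)·3 = -9 - (-18) = 9
d × e = (108, 69, 9)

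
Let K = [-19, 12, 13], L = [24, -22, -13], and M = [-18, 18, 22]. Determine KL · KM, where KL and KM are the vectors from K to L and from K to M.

-395

KL = L − K = (43, -34, -26)
KM = M − K = (1, 6, 9)
KL · KM = 43·1 + (-34)·6 + (-26)·9 = 43 - 204 - 234 = -395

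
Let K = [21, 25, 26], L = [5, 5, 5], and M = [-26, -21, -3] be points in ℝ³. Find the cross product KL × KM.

KL = (-16, -20, -21)
KM = (-47, -46, -29)
i: (-20)·(-29) - (-21)·(-46) = 580 - 966 = -386
j: (-21)·(-47) - (-16)·(-29) = 987 - 464 = 523
k: (-16)·(-46) - (-20)·(-47) = 736 - 940 = -204
KL × KM = (-386, 523, -204)

(-386, 523, -204)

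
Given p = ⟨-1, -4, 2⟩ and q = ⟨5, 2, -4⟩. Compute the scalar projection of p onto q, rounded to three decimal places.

-3.130

p · q = (-1)·5 + (-4)·2 + 2·(-4) = -5 - 8 - 8 = -21
|q| = √(25 + 4 + 16) = √45 ≈ 6.7082
comp_q p = -21 / √45 ≈ -3.130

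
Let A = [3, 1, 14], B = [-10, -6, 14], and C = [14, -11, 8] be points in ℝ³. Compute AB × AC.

AB = (-13, -7, 0)
AC = (11, -12, -6)
i: (-7)·(-6) - 0·(-12) = 42 - 0 = 42
j: 0·11 - (-13)·(-6) = 0 - 78 = -78
k: (-13)·(-12) - (-7)·11 = 156 - (-77) = 233
AB × AC = (42, -78, 233)

(42, -78, 233)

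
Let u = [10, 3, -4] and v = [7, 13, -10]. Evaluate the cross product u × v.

(22, 72, 109)

i: 3·(-10) - (-4)·13 = -30 - (-52) = 22
j: (-4)·7 - 10·(-10) = -28 - (-100) = 72
k: 10·13 - 3·7 = 130 - 21 = 109
u × v = (22, 72, 109)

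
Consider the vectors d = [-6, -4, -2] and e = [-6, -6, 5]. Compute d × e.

i: (-4)·5 - (-2)·(-6) = -20 - 12 = -32
j: (-2)·(-6) - (-6)·5 = 12 - (-30) = 42
k: (-6)·(-6) - (-4)·(-6) = 36 - 24 = 12
d × e = (-32, 42, 12)

(-32, 42, 12)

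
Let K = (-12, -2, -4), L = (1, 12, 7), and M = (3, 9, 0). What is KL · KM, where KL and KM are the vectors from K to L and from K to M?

393

KL = L − K = (13, 14, 11)
KM = M − K = (15, 11, 4)
KL · KM = 13·15 + 14·11 + 11·4 = 195 + 154 + 44 = 393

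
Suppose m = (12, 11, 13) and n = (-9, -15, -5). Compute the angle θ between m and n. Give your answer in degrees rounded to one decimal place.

153.1

m · n = 12·(-9) + 11·(-15) + 13·(-5) = -108 - 165 - 65 = -338
|m|² = 144 + 121 + 169 = 434,  |m| = √434 ≈ 20.832667
|n|² = 81 + 225 + 25 = 331,  |n| = √331 ≈ 18.193405
cos θ = -338 / (20.832667 · 18.193405) ≈ -0.89178
θ = arccos(-0.89178) ≈ 153.1°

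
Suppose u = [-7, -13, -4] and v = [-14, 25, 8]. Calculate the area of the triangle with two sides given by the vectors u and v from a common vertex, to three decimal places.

187.089

i: (-13)·8 - (-4)·25 = -104 - (-100) = -4
j: (-4)·(-14) - (-7)·8 = 56 - (-56) = 112
k: (-7)·25 - (-13)·(-14) = -175 - 182 = -357
u × v = (-4, 112, -357)
|u × v| = √((-4)² + 112² + (-357)²) = √140009 ≈ 374.1778
area = ½ · 374.1778 ≈ 187.089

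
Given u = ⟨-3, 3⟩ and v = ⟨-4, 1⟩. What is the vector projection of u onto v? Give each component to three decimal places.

u · v = (-3)·(-4) + 3·1 = 12 + 3 = 15
|v|² = 16 + 1 = 17
proj_v u = (15/17) · (-4, 1) ≈ (-3.529, 0.882)

(-3.529, 0.882)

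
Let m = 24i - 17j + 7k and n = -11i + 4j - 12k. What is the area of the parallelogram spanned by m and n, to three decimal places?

i: (-17)·(-12) - 7·4 = 204 - 28 = 176
j: 7·(-11) - 24·(-12) = -77 - (-288) = 211
k: 24·4 - (-17)·(-11) = 96 - 187 = -91
m × n = (176, 211, -91)
|m × n| = √(176² + 211² + (-91)²) = √83778 ≈ 289.4443

289.444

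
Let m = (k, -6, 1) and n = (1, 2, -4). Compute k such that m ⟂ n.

m · n = k·1 + (-6)·2 + 1·(-4) = -16 + 1k
Set equal to 0: 1k = 16, so k = 16.

16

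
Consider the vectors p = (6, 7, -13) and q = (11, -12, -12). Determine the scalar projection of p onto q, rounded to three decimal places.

p · q = 6·11 + 7·(-12) + (-13)·(-12) = 66 - 84 + 156 = 138
|q| = √(121 + 144 + 144) = √409 ≈ 20.2237
comp_q p = 138 / √409 ≈ 6.824

6.824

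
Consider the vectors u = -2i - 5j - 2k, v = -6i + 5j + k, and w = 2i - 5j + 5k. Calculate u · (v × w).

v × w:
i: 5·5 - 1·(-5) = 25 - (-5) = 30
j: 1·2 - (-6)·5 = 2 - (-30) = 32
k: (-6)·(-5) - 5·2 = 30 - 10 = 20
v × w = (30, 32, 20)
u · (v × w) = (-2)·30 + (-5)·32 + (-2)·20 = -60 - 160 - 40 = -260

-260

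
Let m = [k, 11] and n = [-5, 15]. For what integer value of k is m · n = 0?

m · n = k·(-5) + 11·15 = 165 - 5k
Set equal to 0: -5k = -165, so k = 33.

33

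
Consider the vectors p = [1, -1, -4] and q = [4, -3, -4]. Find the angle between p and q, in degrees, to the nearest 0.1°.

p · q = 1·4 + (-1)·(-3) + (-4)·(-4) = 4 + 3 + 16 = 23
|p|² = 1 + 1 + 16 = 18,  |p| = √18 ≈ 4.242641
|q|² = 16 + 9 + 16 = 41,  |q| = √41 ≈ 6.403124
cos θ = 23 / (4.242641 · 6.403124) ≈ 0.84664
θ = arccos(0.84664) ≈ 32.2°

32.2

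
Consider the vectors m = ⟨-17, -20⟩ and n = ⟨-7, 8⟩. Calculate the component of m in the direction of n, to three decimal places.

m · n = (-17)·(-7) + (-20)·8 = 119 - 160 = -41
|n| = √(49 + 64) = √113 ≈ 10.6301
comp_n m = -41 / √113 ≈ -3.857

-3.857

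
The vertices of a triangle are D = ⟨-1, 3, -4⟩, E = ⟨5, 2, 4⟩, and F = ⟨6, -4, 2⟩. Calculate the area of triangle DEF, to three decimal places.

32.113

DE = (6, -1, 8),  DF = (7, -7, 6)
i: (-1)·6 - 8·(-7) = -6 - (-56) = 50
j: 8·7 - 6·6 = 56 - 36 = 20
k: 6·(-7) - (-1)·7 = -42 - (-7) = -35
DE × DF = (50, 20, -35)
|DE × DF| = √4125 ≈ 64.2262
area = ½ · 64.2262 ≈ 32.113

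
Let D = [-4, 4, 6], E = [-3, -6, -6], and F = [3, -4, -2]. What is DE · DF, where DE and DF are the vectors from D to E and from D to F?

DE = E − D = (1, -10, -12)
DF = F − D = (7, -8, -8)
DE · DF = 1·7 + (-10)·(-8) + (-12)·(-8) = 7 + 80 + 96 = 183

183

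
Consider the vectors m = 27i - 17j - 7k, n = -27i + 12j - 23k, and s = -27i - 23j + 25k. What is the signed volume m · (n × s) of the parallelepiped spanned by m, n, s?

n × s:
i: 12·25 - (-23)·(-23) = 300 - 529 = -229
j: (-23)·(-27) - (-27)·25 = 621 - (-675) = 1296
k: (-27)·(-23) - 12·(-27) = 621 - (-324) = 945
n × s = (-229, 1296, 945)
m · (n × s) = 27·(-229) + (-17)·1296 + (-7)·945 = -6183 - 22032 - 6615 = -34830

-34830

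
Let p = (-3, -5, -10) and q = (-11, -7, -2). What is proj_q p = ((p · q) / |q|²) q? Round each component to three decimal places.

p · q = (-3)·(-11) + (-5)·(-7) + (-10)·(-2) = 33 + 35 + 20 = 88
|q|² = 121 + 49 + 4 = 174
proj_q p = (88/174) · (-11, -7, -2) ≈ (-5.563, -3.540, -1.011)

(-5.563, -3.540, -1.011)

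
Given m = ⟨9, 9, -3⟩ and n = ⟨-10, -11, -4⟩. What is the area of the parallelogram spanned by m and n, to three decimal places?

i: 9·(-4) - (-3)·(-11) = -36 - 33 = -69
j: (-3)·(-10) - 9·(-4) = 30 - (-36) = 66
k: 9·(-11) - 9·(-10) = -99 - (-90) = -9
m × n = (-69, 66, -9)
|m × n| = √((-69)² + 66² + (-9)²) = √9198 ≈ 95.9062

95.906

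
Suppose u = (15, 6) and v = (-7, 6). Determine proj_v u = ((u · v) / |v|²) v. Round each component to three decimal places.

u · v = 15·(-7) + 6·6 = -105 + 36 = -69
|v|² = 49 + 36 = 85
proj_v u = (-69/85) · (-7, 6) ≈ (5.682, -4.871)

(5.682, -4.871)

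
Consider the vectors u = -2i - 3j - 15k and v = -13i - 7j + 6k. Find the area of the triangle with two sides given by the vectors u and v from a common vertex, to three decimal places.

i: (-3)·6 - (-15)·(-7) = -18 - 105 = -123
j: (-15)·(-13) - (-2)·6 = 195 - (-12) = 207
k: (-2)·(-7) - (-3)·(-13) = 14 - 39 = -25
u × v = (-123, 207, -25)
|u × v| = √((-123)² + 207² + (-25)²) = √58603 ≈ 242.0806
area = ½ · 242.0806 ≈ 121.040

121.040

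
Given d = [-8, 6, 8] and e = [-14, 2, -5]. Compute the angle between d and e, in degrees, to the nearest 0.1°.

64.1

d · e = (-8)·(-14) + 6·2 + 8·(-5) = 112 + 12 - 40 = 84
|d|² = 64 + 36 + 64 = 164,  |d| = √164 ≈ 12.806248
|e|² = 196 + 4 + 25 = 225,  |e| = √225 ≈ 15.000000
cos θ = 84 / (12.806248 · 15.000000) ≈ 0.43729
θ = arccos(0.43729) ≈ 64.1°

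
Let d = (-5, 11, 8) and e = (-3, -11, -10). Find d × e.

i: 11·(-10) - 8·(-11) = -110 - (-88) = -22
j: 8·(-3) - (-5)·(-10) = -24 - 50 = -74
k: (-5)·(-11) - 11·(-3) = 55 - (-33) = 88
d × e = (-22, -74, 88)

(-22, -74, 88)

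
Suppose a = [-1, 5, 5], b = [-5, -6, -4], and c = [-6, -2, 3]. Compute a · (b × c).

b × c:
i: (-6)·3 - (-4)·(-2) = -18 - 8 = -26
j: (-4)·(-6) - (-5)·3 = 24 - (-15) = 39
k: (-5)·(-2) - (-6)·(-6) = 10 - 36 = -26
b × c = (-26, 39, -26)
a · (b × c) = (-1)·(-26) + 5·39 + 5·(-26) = 26 + 195 - 130 = 91

91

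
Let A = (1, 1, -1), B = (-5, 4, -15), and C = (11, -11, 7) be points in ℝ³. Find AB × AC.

AB = (-6, 3, -14)
AC = (10, -12, 8)
i: 3·8 - (-14)·(-12) = 24 - 168 = -144
j: (-14)·10 - (-6)·8 = -140 - (-48) = -92
k: (-6)·(-12) - 3·10 = 72 - 30 = 42
AB × AC = (-144, -92, 42)

(-144, -92, 42)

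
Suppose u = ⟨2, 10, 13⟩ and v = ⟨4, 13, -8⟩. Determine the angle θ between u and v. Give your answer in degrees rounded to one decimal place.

82.5

u · v = 2·4 + 10·13 + 13·(-8) = 8 + 130 - 104 = 34
|u|² = 4 + 100 + 169 = 273,  |u| = √273 ≈ 16.522712
|v|² = 16 + 169 + 64 = 249,  |v| = √249 ≈ 15.779734
cos θ = 34 / (16.522712 · 15.779734) ≈ 0.13041
θ = arccos(0.13041) ≈ 82.5°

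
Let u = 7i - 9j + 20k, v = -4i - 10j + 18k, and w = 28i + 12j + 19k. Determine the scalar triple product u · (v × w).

-3422

v × w:
i: (-10)·19 - 18·12 = -190 - 216 = -406
j: 18·28 - (-4)·19 = 504 - (-76) = 580
k: (-4)·12 - (-10)·28 = -48 - (-280) = 232
v × w = (-406, 580, 232)
u · (v × w) = 7·(-406) + (-9)·580 + 20·232 = -2842 - 5220 + 4640 = -3422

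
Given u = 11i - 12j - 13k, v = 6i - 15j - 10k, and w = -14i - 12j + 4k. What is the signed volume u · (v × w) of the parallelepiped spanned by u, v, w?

v × w:
i: (-15)·4 - (-10)·(-12) = -60 - 120 = -180
j: (-10)·(-14) - 6·4 = 140 - 24 = 116
k: 6·(-12) - (-15)·(-14) = -72 - 210 = -282
v × w = (-180, 116, -282)
u · (v × w) = 11·(-180) + (-12)·116 + (-13)·(-282) = -1980 - 1392 + 3666 = 294

294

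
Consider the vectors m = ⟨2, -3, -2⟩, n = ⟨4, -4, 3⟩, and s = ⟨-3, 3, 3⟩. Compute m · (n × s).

n × s:
i: (-4)·3 - 3·3 = -12 - 9 = -21
j: 3·(-3) - 4·3 = -9 - 12 = -21
k: 4·3 - (-4)·(-3) = 12 - 12 = 0
n × s = (-21, -21, 0)
m · (n × s) = 2·(-21) + (-3)·(-21) + (-2)·0 = -42 + 63 + 0 = 21

21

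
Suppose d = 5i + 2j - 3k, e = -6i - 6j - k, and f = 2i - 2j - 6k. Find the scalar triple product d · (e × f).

e × f:
i: (-6)·(-6) - (-1)·(-2) = 36 - 2 = 34
j: (-1)·2 - (-6)·(-6) = -2 - 36 = -38
k: (-6)·(-2) - (-6)·2 = 12 - (-12) = 24
e × f = (34, -38, 24)
d · (e × f) = 5·34 + 2·(-38) + (-3)·24 = 170 - 76 - 72 = 22

22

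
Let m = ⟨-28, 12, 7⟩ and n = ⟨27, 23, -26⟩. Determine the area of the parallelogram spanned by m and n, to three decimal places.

1204.688

i: 12·(-26) - 7·23 = -312 - 161 = -473
j: 7·27 - (-28)·(-26) = 189 - 728 = -539
k: (-28)·23 - 12·27 = -644 - 324 = -968
m × n = (-473, -539, -968)
|m × n| = √((-473)² + (-539)² + (-968)²) = √1451274 ≈ 1204.6883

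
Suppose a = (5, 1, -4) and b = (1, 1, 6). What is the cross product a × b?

i: 1·6 - (-4)·1 = 6 - (-4) = 10
j: (-4)·1 - 5·6 = -4 - 30 = -34
k: 5·1 - 1·1 = 5 - 1 = 4
a × b = (10, -34, 4)

(10, -34, 4)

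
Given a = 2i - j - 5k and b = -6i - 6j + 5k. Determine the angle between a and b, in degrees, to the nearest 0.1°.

a · b = 2·(-6) + (-1)·(-6) + (-5)·5 = -12 + 6 - 25 = -31
|a|² = 4 + 1 + 25 = 30,  |a| = √30 ≈ 5.477226
|b|² = 36 + 36 + 25 = 97,  |b| = √97 ≈ 9.848858
cos θ = -31 / (5.477226 · 9.848858) ≈ -0.57467
θ = arccos(-0.57467) ≈ 125.1°

125.1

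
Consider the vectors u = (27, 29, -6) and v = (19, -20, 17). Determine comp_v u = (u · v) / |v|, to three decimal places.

u · v = 27·19 + 29·(-20) + (-6)·17 = 513 - 580 - 102 = -169
|v| = √(361 + 400 + 289) = √1050 ≈ 32.4037
comp_v u = -169 / √1050 ≈ -5.215

-5.215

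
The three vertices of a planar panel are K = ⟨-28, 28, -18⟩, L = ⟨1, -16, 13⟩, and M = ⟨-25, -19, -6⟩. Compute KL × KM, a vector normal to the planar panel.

(929, -255, -1231)

KL = (29, -44, 31)
KM = (3, -47, 12)
i: (-44)·12 - 31·(-47) = -528 - (-1457) = 929
j: 31·3 - 29·12 = 93 - 348 = -255
k: 29·(-47) - (-44)·3 = -1363 - (-132) = -1231
KL × KM = (929, -255, -1231)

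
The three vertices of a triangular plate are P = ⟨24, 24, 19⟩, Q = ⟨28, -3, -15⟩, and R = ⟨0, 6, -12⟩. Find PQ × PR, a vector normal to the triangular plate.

(225, 940, -720)

PQ = (4, -27, -34)
PR = (-24, -18, -31)
i: (-27)·(-31) - (-34)·(-18) = 837 - 612 = 225
j: (-34)·(-24) - 4·(-31) = 816 - (-124) = 940
k: 4·(-18) - (-27)·(-24) = -72 - 648 = -720
PQ × PR = (225, 940, -720)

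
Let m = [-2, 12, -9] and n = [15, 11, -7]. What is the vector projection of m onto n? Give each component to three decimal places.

m · n = (-2)·15 + 12·11 + (-9)·(-7) = -30 + 132 + 63 = 165
|n|² = 225 + 121 + 49 = 395
proj_n m = (165/395) · (15, 11, -7) ≈ (6.266, 4.595, -2.924)

(6.266, 4.595, -2.924)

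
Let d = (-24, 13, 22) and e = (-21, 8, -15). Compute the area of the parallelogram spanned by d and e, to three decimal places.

905.476

i: 13·(-15) - 22·8 = -195 - 176 = -371
j: 22·(-21) - (-24)·(-15) = -462 - 360 = -822
k: (-24)·8 - 13·(-21) = -192 - (-273) = 81
d × e = (-371, -822, 81)
|d × e| = √((-371)² + (-822)² + 81²) = √819886 ≈ 905.4756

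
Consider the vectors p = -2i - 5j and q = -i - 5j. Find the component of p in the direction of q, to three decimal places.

5.295

p · q = (-2)·(-1) + (-5)·(-5) = 2 + 25 = 27
|q| = √(1 + 25) = √26 ≈ 5.0990
comp_q p = 27 / √26 ≈ 5.295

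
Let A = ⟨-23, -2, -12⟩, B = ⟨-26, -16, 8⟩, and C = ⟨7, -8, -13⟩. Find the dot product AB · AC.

AB = B − A = (-3, -14, 20)
AC = C − A = (30, -6, -1)
AB · AC = (-3)·30 + (-14)·(-6) + 20·(-1) = -90 + 84 - 20 = -26

-26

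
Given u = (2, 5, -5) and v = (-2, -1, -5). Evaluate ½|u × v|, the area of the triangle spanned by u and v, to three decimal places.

i: 5·(-5) - (-5)·(-1) = -25 - 5 = -30
j: (-5)·(-2) - 2·(-5) = 10 - (-10) = 20
k: 2·(-1) - 5·(-2) = -2 - (-10) = 8
u × v = (-30, 20, 8)
|u × v| = √((-30)² + 20² + 8²) = √1364 ≈ 36.9324
area = ½ · 36.9324 ≈ 18.466

18.466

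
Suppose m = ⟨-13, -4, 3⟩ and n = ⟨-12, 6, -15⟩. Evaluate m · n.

m · n = (-13)·(-12) + (-4)·6 + 3·(-15) = 156 - 24 - 45 = 87

87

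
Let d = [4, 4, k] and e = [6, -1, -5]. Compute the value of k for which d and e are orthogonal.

4

d · e = 4·6 + 4·(-1) + k·(-5) = 20 - 5k
Set equal to 0: -5k = -20, so k = 4.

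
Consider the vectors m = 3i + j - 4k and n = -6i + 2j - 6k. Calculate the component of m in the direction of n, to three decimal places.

m · n = 3·(-6) + 1·2 + (-4)·(-6) = -18 + 2 + 24 = 8
|n| = √(36 + 4 + 36) = √76 ≈ 8.7178
comp_n m = 8 / √76 ≈ 0.918

0.918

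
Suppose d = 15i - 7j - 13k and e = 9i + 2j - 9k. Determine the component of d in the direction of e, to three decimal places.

18.472

d · e = 15·9 + (-7)·2 + (-13)·(-9) = 135 - 14 + 117 = 238
|e| = √(81 + 4 + 81) = √166 ≈ 12.8841
comp_e d = 238 / √166 ≈ 18.472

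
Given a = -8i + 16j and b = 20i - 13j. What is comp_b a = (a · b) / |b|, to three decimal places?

-15.427

a · b = (-8)·20 + 16·(-13) = -160 - 208 = -368
|b| = √(400 + 169) = √569 ≈ 23.8537
comp_b a = -368 / √569 ≈ -15.427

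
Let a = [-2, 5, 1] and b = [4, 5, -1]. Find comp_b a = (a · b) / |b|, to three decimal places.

a · b = (-2)·4 + 5·5 + 1·(-1) = -8 + 25 - 1 = 16
|b| = √(16 + 25 + 1) = √42 ≈ 6.4807
comp_b a = 16 / √42 ≈ 2.469

2.469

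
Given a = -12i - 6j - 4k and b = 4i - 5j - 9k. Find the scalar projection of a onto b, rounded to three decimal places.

1.630

a · b = (-12)·4 + (-6)·(-5) + (-4)·(-9) = -48 + 30 + 36 = 18
|b| = √(16 + 25 + 81) = √122 ≈ 11.0454
comp_b a = 18 / √122 ≈ 1.630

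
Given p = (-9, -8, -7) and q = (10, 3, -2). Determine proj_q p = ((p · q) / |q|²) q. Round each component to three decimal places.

p · q = (-9)·10 + (-8)·3 + (-7)·(-2) = -90 - 24 + 14 = -100
|q|² = 100 + 9 + 4 = 113
proj_q p = (-100/113) · (10, 3, -2) ≈ (-8.850, -2.655, 1.770)

(-8.850, -2.655, 1.770)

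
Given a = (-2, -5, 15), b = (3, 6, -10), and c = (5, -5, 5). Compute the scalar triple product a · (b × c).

b × c:
i: 6·5 - (-10)·(-5) = 30 - 50 = -20
j: (-10)·5 - 3·5 = -50 - 15 = -65
k: 3·(-5) - 6·5 = -15 - 30 = -45
b × c = (-20, -65, -45)
a · (b × c) = (-2)·(-20) + (-5)·(-65) + 15·(-45) = 40 + 325 - 675 = -310

-310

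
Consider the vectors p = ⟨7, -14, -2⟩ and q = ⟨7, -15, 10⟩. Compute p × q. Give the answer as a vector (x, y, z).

i: (-14)·10 - (-2)·(-15) = -140 - 30 = -170
j: (-2)·7 - 7·10 = -14 - 70 = -84
k: 7·(-15) - (-14)·7 = -105 - (-98) = -7
p × q = (-170, -84, -7)

(-170, -84, -7)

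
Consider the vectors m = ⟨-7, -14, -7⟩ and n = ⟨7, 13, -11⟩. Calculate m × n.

(245, -126, 7)

i: (-14)·(-11) - (-7)·13 = 154 - (-91) = 245
j: (-7)·7 - (-7)·(-11) = -49 - 77 = -126
k: (-7)·13 - (-14)·7 = -91 - (-98) = 7
m × n = (245, -126, 7)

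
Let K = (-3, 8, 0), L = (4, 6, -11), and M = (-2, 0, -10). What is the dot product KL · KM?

133

KL = L − K = (7, -2, -11)
KM = M − K = (1, -8, -10)
KL · KM = 7·1 + (-2)·(-8) + (-11)·(-10) = 7 + 16 + 110 = 133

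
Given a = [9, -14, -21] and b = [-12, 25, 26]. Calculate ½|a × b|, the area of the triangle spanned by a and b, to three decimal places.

i: (-14)·26 - (-21)·25 = -364 - (-525) = 161
j: (-21)·(-12) - 9·26 = 252 - 234 = 18
k: 9·25 - (-14)·(-12) = 225 - 168 = 57
a × b = (161, 18, 57)
|a × b| = √(161² + 18² + 57²) = √29494 ≈ 171.7382
area = ½ · 171.7382 ≈ 85.869

85.869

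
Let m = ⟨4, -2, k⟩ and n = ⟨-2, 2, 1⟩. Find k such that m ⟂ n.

12

m · n = 4·(-2) + (-2)·2 + k·1 = -12 + 1k
Set equal to 0: 1k = 12, so k = 12.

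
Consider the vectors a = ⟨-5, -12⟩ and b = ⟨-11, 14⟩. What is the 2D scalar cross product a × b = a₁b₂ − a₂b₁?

-202

(-5)·14 - (-12)·(-11) = -70 - 132 = -202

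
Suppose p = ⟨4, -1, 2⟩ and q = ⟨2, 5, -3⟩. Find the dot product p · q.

-3

p · q = 4·2 + (-1)·5 + 2·(-3) = 8 - 5 - 6 = -3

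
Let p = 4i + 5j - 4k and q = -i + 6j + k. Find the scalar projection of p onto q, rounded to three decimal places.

3.569

p · q = 4·(-1) + 5·6 + (-4)·1 = -4 + 30 - 4 = 22
|q| = √(1 + 36 + 1) = √38 ≈ 6.1644
comp_q p = 22 / √38 ≈ 3.569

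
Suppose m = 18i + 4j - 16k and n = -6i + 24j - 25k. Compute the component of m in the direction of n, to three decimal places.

m · n = 18·(-6) + 4·24 + (-16)·(-25) = -108 + 96 + 400 = 388
|n| = √(36 + 576 + 625) = √1237 ≈ 35.1710
comp_n m = 388 / √1237 ≈ 11.032

11.032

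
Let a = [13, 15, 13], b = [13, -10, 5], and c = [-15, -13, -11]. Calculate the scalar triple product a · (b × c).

-852

b × c:
i: (-10)·(-11) - 5·(-13) = 110 - (-65) = 175
j: 5·(-15) - 13·(-11) = -75 - (-143) = 68
k: 13·(-13) - (-10)·(-15) = -169 - 150 = -319
b × c = (175, 68, -319)
a · (b × c) = 13·175 + 15·68 + 13·(-319) = 2275 + 1020 - 4147 = -852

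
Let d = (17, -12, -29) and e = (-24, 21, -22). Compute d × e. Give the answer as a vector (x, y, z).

i: (-12)·(-22) - (-29)·21 = 264 - (-609) = 873
j: (-29)·(-24) - 17·(-22) = 696 - (-374) = 1070
k: 17·21 - (-12)·(-24) = 357 - 288 = 69
d × e = (873, 1070, 69)

(873, 1070, 69)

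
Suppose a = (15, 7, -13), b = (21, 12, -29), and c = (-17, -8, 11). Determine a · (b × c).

b × c:
i: 12·11 - (-29)·(-8) = 132 - 232 = -100
j: (-29)·(-17) - 21·11 = 493 - 231 = 262
k: 21·(-8) - 12·(-17) = -168 - (-204) = 36
b × c = (-100, 262, 36)
a · (b × c) = 15·(-100) + 7·262 + (-13)·36 = -1500 + 1834 - 468 = -134

-134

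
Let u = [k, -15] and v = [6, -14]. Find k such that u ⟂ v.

-35

u · v = k·6 + (-15)·(-14) = 210 + 6k
Set equal to 0: 6k = -210, so k = -35.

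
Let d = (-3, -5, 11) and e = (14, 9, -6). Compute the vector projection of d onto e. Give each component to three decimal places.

(-6.843, -4.399, 2.933)

d · e = (-3)·14 + (-5)·9 + 11·(-6) = -42 - 45 - 66 = -153
|e|² = 196 + 81 + 36 = 313
proj_e d = (-153/313) · (14, 9, -6) ≈ (-6.843, -4.399, 2.933)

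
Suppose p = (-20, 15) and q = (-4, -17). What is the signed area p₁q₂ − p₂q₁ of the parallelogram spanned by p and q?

(-20)·(-17) - 15·(-4) = 340 - (-60) = 400

400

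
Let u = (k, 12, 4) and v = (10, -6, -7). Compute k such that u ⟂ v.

u · v = k·10 + 12·(-6) + 4·(-7) = -100 + 10k
Set equal to 0: 10k = 100, so k = 10.

10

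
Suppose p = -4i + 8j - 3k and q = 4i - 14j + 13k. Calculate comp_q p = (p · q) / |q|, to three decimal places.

p · q = (-4)·4 + 8·(-14) + (-3)·13 = -16 - 112 - 39 = -167
|q| = √(16 + 196 + 169) = √381 ≈ 19.5192
comp_q p = -167 / √381 ≈ -8.556

-8.556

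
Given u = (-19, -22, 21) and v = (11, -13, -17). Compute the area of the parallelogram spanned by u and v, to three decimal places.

i: (-22)·(-17) - 21·(-13) = 374 - (-273) = 647
j: 21·11 - (-19)·(-17) = 231 - 323 = -92
k: (-19)·(-13) - (-22)·11 = 247 - (-242) = 489
u × v = (647, -92, 489)
|u × v| = √(647² + (-92)² + 489²) = √666194 ≈ 816.2071

816.207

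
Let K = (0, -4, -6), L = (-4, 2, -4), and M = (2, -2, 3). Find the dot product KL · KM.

KL = L − K = (-4, 6, 2)
KM = M − K = (2, 2, 9)
KL · KM = (-4)·2 + 6·2 + 2·9 = -8 + 12 + 18 = 22

22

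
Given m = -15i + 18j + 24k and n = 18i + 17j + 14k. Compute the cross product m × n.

i: 18·14 - 24·17 = 252 - 408 = -156
j: 24·18 - (-15)·14 = 432 - (-210) = 642
k: (-15)·17 - 18·18 = -255 - 324 = -579
m × n = (-156, 642, -579)

(-156, 642, -579)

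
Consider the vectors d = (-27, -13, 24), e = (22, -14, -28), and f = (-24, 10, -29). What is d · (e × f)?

-38336

e × f:
i: (-14)·(-29) - (-28)·10 = 406 - (-280) = 686
j: (-28)·(-24) - 22·(-29) = 672 - (-638) = 1310
k: 22·10 - (-14)·(-24) = 220 - 336 = -116
e × f = (686, 1310, -116)
d · (e × f) = (-27)·686 + (-13)·1310 + 24·(-116) = -18522 - 17030 - 2784 = -38336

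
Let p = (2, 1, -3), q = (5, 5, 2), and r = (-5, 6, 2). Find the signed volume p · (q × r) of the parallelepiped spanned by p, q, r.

-189

q × r:
i: 5·2 - 2·6 = 10 - 12 = -2
j: 2·(-5) - 5·2 = -10 - 10 = -20
k: 5·6 - 5·(-5) = 30 - (-25) = 55
q × r = (-2, -20, 55)
p · (q × r) = 2·(-2) + 1·(-20) + (-3)·55 = -4 - 20 - 165 = -189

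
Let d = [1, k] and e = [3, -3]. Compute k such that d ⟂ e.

1

d · e = 1·3 + k·(-3) = 3 - 3k
Set equal to 0: -3k = -3, so k = 1.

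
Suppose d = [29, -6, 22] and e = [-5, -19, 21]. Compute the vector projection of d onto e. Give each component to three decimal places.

(-2.606, -9.902, 10.944)

d · e = 29·(-5) + (-6)·(-19) + 22·21 = -145 + 114 + 462 = 431
|e|² = 25 + 361 + 441 = 827
proj_e d = (431/827) · (-5, -19, 21) ≈ (-2.606, -9.902, 10.944)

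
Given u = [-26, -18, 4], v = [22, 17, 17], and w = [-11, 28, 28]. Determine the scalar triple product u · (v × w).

v × w:
i: 17·28 - 17·28 = 476 - 476 = 0
j: 17·(-11) - 22·28 = -187 - 616 = -803
k: 22·28 - 17·(-11) = 616 - (-187) = 803
v × w = (0, -803, 803)
u · (v × w) = (-26)·0 + (-18)·(-803) + 4·803 = 0 + 14454 + 3212 = 17666

17666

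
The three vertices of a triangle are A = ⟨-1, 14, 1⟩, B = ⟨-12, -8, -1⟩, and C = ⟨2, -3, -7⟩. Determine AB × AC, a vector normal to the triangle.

AB = (-11, -22, -2)
AC = (3, -17, -8)
i: (-22)·(-8) - (-2)·(-17) = 176 - 34 = 142
j: (-2)·3 - (-11)·(-8) = -6 - 88 = -94
k: (-11)·(-17) - (-22)·3 = 187 - (-66) = 253
AB × AC = (142, -94, 253)

(142, -94, 253)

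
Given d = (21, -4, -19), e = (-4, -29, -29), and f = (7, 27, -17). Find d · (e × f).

26075

e × f:
i: (-29)·(-17) - (-29)·27 = 493 - (-783) = 1276
j: (-29)·7 - (-4)·(-17) = -203 - 68 = -271
k: (-4)·27 - (-29)·7 = -108 - (-203) = 95
e × f = (1276, -271, 95)
d · (e × f) = 21·1276 + (-4)·(-271) + (-19)·95 = 26796 + 1084 - 1805 = 26075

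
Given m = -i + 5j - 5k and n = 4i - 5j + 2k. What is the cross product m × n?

i: 5·2 - (-5)·(-5) = 10 - 25 = -15
j: (-5)·4 - (-1)·2 = -20 - (-2) = -18
k: (-1)·(-5) - 5·4 = 5 - 20 = -15
m × n = (-15, -18, -15)

(-15, -18, -15)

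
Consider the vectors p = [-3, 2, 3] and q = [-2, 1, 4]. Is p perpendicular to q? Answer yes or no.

p · q = (-3)·(-2) + 2·1 + 3·4 = 6 + 2 + 12 = 20
Nonzero, so the vectors are not orthogonal.

no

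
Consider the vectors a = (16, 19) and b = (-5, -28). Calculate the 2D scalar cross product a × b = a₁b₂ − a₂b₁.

-353

16·(-28) - 19·(-5) = -448 - (-95) = -353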